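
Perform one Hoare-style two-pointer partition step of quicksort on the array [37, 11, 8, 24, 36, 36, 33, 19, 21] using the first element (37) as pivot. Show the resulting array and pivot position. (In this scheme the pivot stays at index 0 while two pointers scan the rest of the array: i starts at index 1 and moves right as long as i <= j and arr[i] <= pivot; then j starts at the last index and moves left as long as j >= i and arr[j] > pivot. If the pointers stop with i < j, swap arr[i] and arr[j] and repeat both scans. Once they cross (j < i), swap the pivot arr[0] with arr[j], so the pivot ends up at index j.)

Hoare-style two-pointer partition with pivot = 37:

Initial array: [37, 11, 8, 24, 36, 36, 33, 19, 21]

Pointers start at i = 1, j = 8.
i ends at 9, j ends at 8: the pointers have crossed (j < i), so scanning stops.

Swap pivot arr[0] with arr[8] to place pivot at position 8: [21, 11, 8, 24, 36, 36, 33, 19, 37]
Pivot position: 8

After partitioning with pivot 37, the array becomes [21, 11, 8, 24, 36, 36, 33, 19, 37]. The pivot is placed at index 8. All elements to the left of the pivot are <= 37, and all elements to the right are > 37.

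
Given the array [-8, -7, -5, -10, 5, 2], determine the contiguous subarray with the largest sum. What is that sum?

Using Kadane's algorithm on [-8, -7, -5, -10, 5, 2]:

Scanning through the array:
Position 1 (value -7): max_ending_here = -7, max_so_far = -7
Position 2 (value -5): max_ending_here = -5, max_so_far = -5
Position 3 (value -10): max_ending_here = -10, max_so_far = -5
Position 4 (value 5): max_ending_here = 5, max_so_far = 5
Position 5 (value 2): max_ending_here = 7, max_so_far = 7

Maximum subarray: [5, 2]
Maximum sum: 7

The maximum subarray is [5, 2] with sum 7. This subarray runs from index 4 to index 5.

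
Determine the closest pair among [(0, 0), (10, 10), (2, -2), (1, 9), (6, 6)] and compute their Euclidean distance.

Computing all pairwise distances among 5 points:

d((0, 0), (10, 10)) = 14.1421
d((0, 0), (2, -2)) = 2.8284 <-- minimum
d((0, 0), (1, 9)) = 9.0554
d((0, 0), (6, 6)) = 8.4853
d((10, 10), (2, -2)) = 14.4222
d((10, 10), (1, 9)) = 9.0554
d((10, 10), (6, 6)) = 5.6569
d((2, -2), (1, 9)) = 11.0454
d((2, -2), (6, 6)) = 8.9443
d((1, 9), (6, 6)) = 5.831

Closest pair: (0, 0) and (2, -2) with distance 2.8284

The closest pair is (0, 0) and (2, -2) with Euclidean distance 2.8284. For 5 points, brute-force pairwise comparison is shown above. For large n, the divide-and-conquer algorithm (sort by x, recurse on halves, check the dividing strip) achieves O(n log n).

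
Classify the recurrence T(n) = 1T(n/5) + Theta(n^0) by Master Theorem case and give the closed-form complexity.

Master Theorem for T(n) = 1T(n/5) + O(n^0):

a = 1, b = 5, c = 0
log_b(a) = log_5(1) = 0.0000

Case 2: c = 0 = log_5(1) = 0.0000
T(n) = O(n^0 log n) = O(log n)

For T(n) = 1T(n/5) + O(n^0): log_5(1) = 0.0000. This is Case 2 of the Master Theorem (c = log_b(a), equal work at all levels), giving O(log n).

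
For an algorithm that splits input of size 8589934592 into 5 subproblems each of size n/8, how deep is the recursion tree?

For divide and conquer with division factor 8:

Problem sizes at each level:
Level 0: 8589934592
Level 1: 1073741824
Level 2: 134217728
Level 3: 16777216
Level 4: 2097152
Level 5: 262144
Level 6: 32768
Level 7: 4096
Level 8: 512
Level 9: 64
Level 10: 8
Level 11: 1

The root is level 0 and the size-1 base case is level 11 (the tree spans levels 0 through 11, i.e. 12 levels counting the root), so the depth is the number of divisions: log_8(8589934592) = 11

The recursion tree depth is log_8(8589934592) = 11. At each level, the problem size is divided by 8, so it takes 11 divisions to reduce to a base case of size 1. The algorithm makes 5 recursive calls at each level.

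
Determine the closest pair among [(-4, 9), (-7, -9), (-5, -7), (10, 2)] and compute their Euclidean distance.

Computing all pairwise distances among 4 points:

d((-4, 9), (-7, -9)) = 18.2483
d((-4, 9), (-5, -7)) = 16.0312
d((-4, 9), (10, 2)) = 15.6525
d((-7, -9), (-5, -7)) = 2.8284 <-- minimum
d((-7, -9), (10, 2)) = 20.2485
d((-5, -7), (10, 2)) = 17.4929

Closest pair: (-7, -9) and (-5, -7) with distance 2.8284

The closest pair is (-7, -9) and (-5, -7) with Euclidean distance 2.8284. For 4 points, brute-force pairwise comparison is shown above. For large n, the divide-and-conquer algorithm (sort by x, recurse on halves, check the dividing strip) achieves O(n log n).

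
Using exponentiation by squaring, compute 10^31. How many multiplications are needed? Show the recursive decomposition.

Computing 10^31 by squaring (build up from 10^1; each line after the first costs one multiplication):

10^1 = 10
10^2 = (10^1)^2 = 10^2 = 100
10^3 = 10 * 10^2 = 10 * 100 = 1000
10^6 = (10^3)^2 = 1000^2 = 1000000
10^7 = 10 * 10^6 = 10 * 1000000 = 10000000
10^14 = (10^7)^2 = 10000000^2 = 100000000000000
10^15 = 10 * 10^14 = 10 * 100000000000000 = 1000000000000000
10^30 = (10^15)^2 = 1000000000000000^2 = 1000000000000000000000000000000
10^31 = 10 * 10^30 = 10 * 1000000000000000000000000000000 = 10000000000000000000000000000000

Result: 10000000000000000000000000000000
Multiplications needed: 8 (8 lines after 10^1)

10^31 = 10000000000000000000000000000000. Using exponentiation by squaring, this requires 8 multiplications. The key idea: if the exponent is even, square the half-power; if odd, multiply by the base once.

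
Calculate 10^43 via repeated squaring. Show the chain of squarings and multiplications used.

Computing 10^43 by squaring (build up from 10^1; each line after the first costs one multiplication):

10^1 = 10
10^2 = (10^1)^2 = 10^2 = 100
10^4 = (10^2)^2 = 100^2 = 10000
10^5 = 10 * 10^4 = 10 * 10000 = 100000
10^10 = (10^5)^2 = 100000^2 = 10000000000
10^20 = (10^10)^2 = 10000000000^2 = 100000000000000000000
10^21 = 10 * 10^20 = 10 * 100000000000000000000 = 1000000000000000000000
10^42 = (10^21)^2 = 1000000000000000000000^2 = 1000000000000000000000000000000000000000000
10^43 = 10 * 10^42 = 10 * 1000000000000000000000000000000000000000000 = 10000000000000000000000000000000000000000000

Result: 10000000000000000000000000000000000000000000
Multiplications needed: 8 (8 lines after 10^1)

10^43 = 10000000000000000000000000000000000000000000. Using exponentiation by squaring, this requires 8 multiplications. The key idea: if the exponent is even, square the half-power; if odd, multiply by the base once.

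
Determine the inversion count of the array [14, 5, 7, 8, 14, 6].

Finding inversions in [14, 5, 7, 8, 14, 6]:

(0, 1): arr[0]=14 > arr[1]=5
(0, 2): arr[0]=14 > arr[2]=7
(0, 3): arr[0]=14 > arr[3]=8
(0, 5): arr[0]=14 > arr[5]=6
(2, 5): arr[2]=7 > arr[5]=6
(3, 5): arr[3]=8 > arr[5]=6
(4, 5): arr[4]=14 > arr[5]=6

Total inversions: 7

The array has 7 inversion(s): (0,1), (0,2), (0,3), (0,5), (2,5), (3,5), (4,5). Each pair (i,j) satisfies i < j and arr[i] > arr[j].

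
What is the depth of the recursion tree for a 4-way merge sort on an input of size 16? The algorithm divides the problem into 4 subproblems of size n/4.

For divide and conquer with division factor 4:

Problem sizes at each level:
Level 0: 16
Level 1: 4
Level 2: 1

The root is level 0 and the size-1 base case is level 2 (the tree spans levels 0 through 2, i.e. 3 levels counting the root), so the depth is the number of divisions: log_4(16) = 2

The recursion tree depth is log_4(16) = 2. At each level, the problem size is divided by 4, so it takes 2 divisions to reduce to a base case of size 1. The algorithm makes 4 recursive calls at each level.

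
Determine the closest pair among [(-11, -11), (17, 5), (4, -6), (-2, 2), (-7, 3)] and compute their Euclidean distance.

Computing all pairwise distances among 5 points:

d((-11, -11), (17, 5)) = 32.249
d((-11, -11), (4, -6)) = 15.8114
d((-11, -11), (-2, 2)) = 15.8114
d((-11, -11), (-7, 3)) = 14.5602
d((17, 5), (4, -6)) = 17.0294
d((17, 5), (-2, 2)) = 19.2354
d((17, 5), (-7, 3)) = 24.0832
d((4, -6), (-2, 2)) = 10.0
d((4, -6), (-7, 3)) = 14.2127
d((-2, 2), (-7, 3)) = 5.099 <-- minimum

Closest pair: (-2, 2) and (-7, 3) with distance 5.099

The closest pair is (-2, 2) and (-7, 3) with Euclidean distance 5.099. For 5 points, brute-force pairwise comparison is shown above. For large n, the divide-and-conquer algorithm (sort by x, recurse on halves, check the dividing strip) achieves O(n log n).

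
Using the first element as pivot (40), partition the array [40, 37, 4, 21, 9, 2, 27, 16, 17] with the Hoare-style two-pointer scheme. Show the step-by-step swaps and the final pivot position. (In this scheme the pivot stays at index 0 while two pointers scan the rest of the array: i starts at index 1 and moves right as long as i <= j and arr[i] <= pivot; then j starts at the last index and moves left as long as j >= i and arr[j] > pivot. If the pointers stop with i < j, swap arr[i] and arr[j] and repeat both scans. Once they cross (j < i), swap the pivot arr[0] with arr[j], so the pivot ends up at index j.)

Hoare-style two-pointer partition with pivot = 40:

Initial array: [40, 37, 4, 21, 9, 2, 27, 16, 17]

Pointers start at i = 1, j = 8.
i ends at 9, j ends at 8: the pointers have crossed (j < i), so scanning stops.

Swap pivot arr[0] with arr[8] to place pivot at position 8: [17, 37, 4, 21, 9, 2, 27, 16, 40]
Pivot position: 8

After partitioning with pivot 40, the array becomes [17, 37, 4, 21, 9, 2, 27, 16, 40]. The pivot is placed at index 8. All elements to the left of the pivot are <= 40, and all elements to the right are > 40.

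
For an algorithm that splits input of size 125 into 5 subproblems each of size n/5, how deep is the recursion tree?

For divide and conquer with division factor 5:

Problem sizes at each level:
Level 0: 125
Level 1: 25
Level 2: 5
Level 3: 1

The root is level 0 and the size-1 base case is level 3 (the tree spans levels 0 through 3, i.e. 4 levels counting the root), so the depth is the number of divisions: log_5(125) = 3

The recursion tree depth is log_5(125) = 3. At each level, the problem size is divided by 5, so it takes 3 divisions to reduce to a base case of size 1. The algorithm makes 5 recursive calls at each level.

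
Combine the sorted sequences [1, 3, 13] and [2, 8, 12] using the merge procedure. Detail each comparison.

Merging process:

Compare 1 vs 2: take 1 from left. Merged: [1]
Compare 3 vs 2: take 2 from right. Merged: [1, 2]
Compare 3 vs 8: take 3 from left. Merged: [1, 2, 3]
Compare 13 vs 8: take 8 from right. Merged: [1, 2, 3, 8]
Compare 13 vs 12: take 12 from right. Merged: [1, 2, 3, 8, 12]
Append remaining from left: [13]. Merged: [1, 2, 3, 8, 12, 13]

Final merged array: [1, 2, 3, 8, 12, 13]
Total comparisons: 5

The merged array is [1, 2, 3, 8, 12, 13], requiring 5 comparisons. The merge step runs in O(n) time where n is the total number of elements.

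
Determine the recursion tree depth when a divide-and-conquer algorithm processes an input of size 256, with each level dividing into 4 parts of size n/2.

For divide and conquer with division factor 2:

Problem sizes at each level:
Level 0: 256
Level 1: 128
Level 2: 64
Level 3: 32
Level 4: 16
Level 5: 8
Level 6: 4
Level 7: 2
Level 8: 1

The root is level 0 and the size-1 base case is level 8 (the tree spans levels 0 through 8, i.e. 9 levels counting the root), so the depth is the number of divisions: log_2(256) = 8

The recursion tree depth is log_2(256) = 8. At each level, the problem size is divided by 2, so it takes 8 divisions to reduce to a base case of size 1. The algorithm makes 4 recursive calls at each level.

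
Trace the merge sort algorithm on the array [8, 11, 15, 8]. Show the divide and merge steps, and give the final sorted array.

Merge sort trace:

Split: [8, 11, 15, 8] -> [8, 11] and [15, 8]
  Split: [8, 11] -> [8] and [11]
  Merge: [8] + [11] -> [8, 11]
  Split: [15, 8] -> [15] and [8]
  Merge: [15] + [8] -> [8, 15]
Merge: [8, 11] + [8, 15] -> [8, 8, 11, 15]

Final sorted array: [8, 8, 11, 15]

The merge sort proceeds by recursively splitting the array and merging sorted halves.
After all merges, the sorted array is [8, 8, 11, 15].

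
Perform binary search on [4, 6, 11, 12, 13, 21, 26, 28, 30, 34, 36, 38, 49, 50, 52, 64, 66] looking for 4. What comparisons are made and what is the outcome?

Binary search for 4 in [4, 6, 11, 12, 13, 21, 26, 28, 30, 34, 36, 38, 49, 50, 52, 64, 66]:

lo=0, hi=16, mid=8, arr[mid]=30 -> 30 > 4, search left half
lo=0, hi=7, mid=3, arr[mid]=12 -> 12 > 4, search left half
lo=0, hi=2, mid=1, arr[mid]=6 -> 6 > 4, search left half
lo=0, hi=0, mid=0, arr[mid]=4 -> Found target at index 0!

Binary search finds 4 at index 0 after 4 comparisons. The search repeatedly halves the search space by comparing with the middle element.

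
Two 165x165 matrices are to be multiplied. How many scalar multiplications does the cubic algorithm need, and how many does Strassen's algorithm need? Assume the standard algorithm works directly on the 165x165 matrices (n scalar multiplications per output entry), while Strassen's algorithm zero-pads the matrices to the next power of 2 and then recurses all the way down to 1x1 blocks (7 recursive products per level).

Matrix multiplication for 165x165 matrices:

Strassen's algorithm requires power-of-2 dimensions. Pad 165x165 to 256x256 (next power of 2).

Standard algorithm: 165^3 = 4492125 multiplications
Strassen's algorithm: 7^(log2(256)) = 7^8 = 5764801 multiplications
Difference: 4492125 - 5764801 = -1272676 (Strassen uses MORE here due to padding overhead — for small or just-over-power-of-2 n, padding can outweigh the per-level savings)

Standard: 4492125 multiplications (165^3). Strassen: 5764801 multiplications (7^8, after padding to 256x256). Strassen reduces 8 recursive multiplications to 7 at each level.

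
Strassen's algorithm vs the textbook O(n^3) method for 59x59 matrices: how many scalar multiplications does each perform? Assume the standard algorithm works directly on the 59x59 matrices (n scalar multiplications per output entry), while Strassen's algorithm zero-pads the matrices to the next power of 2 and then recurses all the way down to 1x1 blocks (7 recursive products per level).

Matrix multiplication for 59x59 matrices:

Strassen's algorithm requires power-of-2 dimensions. Pad 59x59 to 64x64 (next power of 2).

Standard algorithm: 59^3 = 205379 multiplications
Strassen's algorithm: 7^(log2(64)) = 7^6 = 117649 multiplications
Savings: 205379 - 117649 = 87730 multiplications

Standard: 205379 multiplications (59^3). Strassen: 117649 multiplications (7^6, after padding to 64x64). Strassen reduces 8 recursive multiplications to 7 at each level.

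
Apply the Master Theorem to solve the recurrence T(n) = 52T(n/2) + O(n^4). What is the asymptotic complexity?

Master Theorem for T(n) = 52T(n/2) + O(n^4):

a = 52, b = 2, c = 4
log_b(a) = log_2(52) = 5.7004

Case 1: c = 4 < log_2(52) = 5.7004
T(n) = O(n^(log_2 52))

For T(n) = 52T(n/2) + O(n^4): log_2(52) = 5.7004. This is Case 1 of the Master Theorem (c < log_b(a), work dominated by leaves), giving O(n^(log_2 52)).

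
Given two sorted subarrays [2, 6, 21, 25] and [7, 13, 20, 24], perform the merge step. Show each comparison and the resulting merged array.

Merging process:

Compare 2 vs 7: take 2 from left. Merged: [2]
Compare 6 vs 7: take 6 from left. Merged: [2, 6]
Compare 21 vs 7: take 7 from right. Merged: [2, 6, 7]
Compare 21 vs 13: take 13 from right. Merged: [2, 6, 7, 13]
Compare 21 vs 20: take 20 from right. Merged: [2, 6, 7, 13, 20]
Compare 21 vs 24: take 21 from left. Merged: [2, 6, 7, 13, 20, 21]
Compare 25 vs 24: take 24 from right. Merged: [2, 6, 7, 13, 20, 21, 24]
Append remaining from left: [25]. Merged: [2, 6, 7, 13, 20, 21, 24, 25]

Final merged array: [2, 6, 7, 13, 20, 21, 24, 25]
Total comparisons: 7

The merged array is [2, 6, 7, 13, 20, 21, 24, 25], requiring 7 comparisons. The merge step runs in O(n) time where n is the total number of elements.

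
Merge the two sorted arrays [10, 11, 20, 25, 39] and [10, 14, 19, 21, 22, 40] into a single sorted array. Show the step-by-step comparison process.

Merging process:

Compare 10 vs 10: take 10 from left. Merged: [10]
Compare 11 vs 10: take 10 from right. Merged: [10, 10]
Compare 11 vs 14: take 11 from left. Merged: [10, 10, 11]
Compare 20 vs 14: take 14 from right. Merged: [10, 10, 11, 14]
Compare 20 vs 19: take 19 from right. Merged: [10, 10, 11, 14, 19]
Compare 20 vs 21: take 20 from left. Merged: [10, 10, 11, 14, 19, 20]
Compare 25 vs 21: take 21 from right. Merged: [10, 10, 11, 14, 19, 20, 21]
Compare 25 vs 22: take 22 from right. Merged: [10, 10, 11, 14, 19, 20, 21, 22]
Compare 25 vs 40: take 25 from left. Merged: [10, 10, 11, 14, 19, 20, 21, 22, 25]
Compare 39 vs 40: take 39 from left. Merged: [10, 10, 11, 14, 19, 20, 21, 22, 25, 39]
Append remaining from right: [40]. Merged: [10, 10, 11, 14, 19, 20, 21, 22, 25, 39, 40]

Final merged array: [10, 10, 11, 14, 19, 20, 21, 22, 25, 39, 40]
Total comparisons: 10

The merged array is [10, 10, 11, 14, 19, 20, 21, 22, 25, 39, 40], requiring 10 comparisons. The merge step runs in O(n) time where n is the total number of elements.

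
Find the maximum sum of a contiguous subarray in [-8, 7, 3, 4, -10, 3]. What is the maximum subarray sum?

Using Kadane's algorithm on [-8, 7, 3, 4, -10, 3]:

Scanning through the array:
Position 1 (value 7): max_ending_here = 7, max_so_far = 7
Position 2 (value 3): max_ending_here = 10, max_so_far = 10
Position 3 (value 4): max_ending_here = 14, max_so_far = 14
Position 4 (value -10): max_ending_here = 4, max_so_far = 14
Position 5 (value 3): max_ending_here = 7, max_so_far = 14

Maximum subarray: [7, 3, 4]
Maximum sum: 14

The maximum subarray is [7, 3, 4] with sum 14. This subarray runs from index 1 to index 3.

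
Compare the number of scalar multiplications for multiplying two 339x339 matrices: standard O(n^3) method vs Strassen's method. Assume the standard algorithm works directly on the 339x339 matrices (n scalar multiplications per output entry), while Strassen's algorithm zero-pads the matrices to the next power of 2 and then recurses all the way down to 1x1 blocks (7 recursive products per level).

Matrix multiplication for 339x339 matrices:

Strassen's algorithm requires power-of-2 dimensions. Pad 339x339 to 512x512 (next power of 2).

Standard algorithm: 339^3 = 38958219 multiplications
Strassen's algorithm: 7^(log2(512)) = 7^9 = 40353607 multiplications
Difference: 38958219 - 40353607 = -1395388 (Strassen uses MORE here due to padding overhead — for small or just-over-power-of-2 n, padding can outweigh the per-level savings)

Standard: 38958219 multiplications (339^3). Strassen: 40353607 multiplications (7^9, after padding to 512x512). Strassen reduces 8 recursive multiplications to 7 at each level.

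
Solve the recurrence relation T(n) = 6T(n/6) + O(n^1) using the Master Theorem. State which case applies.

Master Theorem for T(n) = 6T(n/6) + O(n^1):

a = 6, b = 6, c = 1
log_b(a) = log_6(6) = 1.0000

Case 2: c = 1 = log_6(6) = 1.0000
T(n) = O(n^1 log n) = O(n log n)

For T(n) = 6T(n/6) + O(n^1): log_6(6) = 1.0000. This is Case 2 of the Master Theorem (c = log_b(a), equal work at all levels), giving O(n log n).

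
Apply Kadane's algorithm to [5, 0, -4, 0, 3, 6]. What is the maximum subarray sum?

Using Kadane's algorithm on [5, 0, -4, 0, 3, 6]:

Scanning through the array:
Position 1 (value 0): max_ending_here = 5, max_so_far = 5
Position 2 (value -4): max_ending_here = 1, max_so_far = 5
Position 3 (value 0): max_ending_here = 1, max_so_far = 5
Position 4 (value 3): max_ending_here = 4, max_so_far = 5
Position 5 (value 6): max_ending_here = 10, max_so_far = 10

Maximum subarray: [5, 0, -4, 0, 3, 6]
Maximum sum: 10

The maximum subarray is [5, 0, -4, 0, 3, 6] with sum 10. This subarray runs from index 0 to index 5.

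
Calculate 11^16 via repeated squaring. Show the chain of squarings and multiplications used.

Computing 11^16 by squaring (build up from 11^1; each line after the first costs one multiplication):

11^1 = 11
11^2 = (11^1)^2 = 11^2 = 121
11^4 = (11^2)^2 = 121^2 = 14641
11^8 = (11^4)^2 = 14641^2 = 214358881
11^16 = (11^8)^2 = 214358881^2 = 45949729863572161

Result: 45949729863572161
Multiplications needed: 4 (4 lines after 11^1)

11^16 = 45949729863572161. Using exponentiation by squaring, this requires 4 multiplications. The key idea: if the exponent is even, square the half-power; if odd, multiply by the base once.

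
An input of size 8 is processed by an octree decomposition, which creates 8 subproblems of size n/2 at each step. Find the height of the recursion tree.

For divide and conquer with division factor 2:

Problem sizes at each level:
Level 0: 8
Level 1: 4
Level 2: 2
Level 3: 1

The root is level 0 and the size-1 base case is level 3 (the tree spans levels 0 through 3, i.e. 4 levels counting the root), so the depth is the number of divisions: log_2(8) = 3

The recursion tree depth is log_2(8) = 3. At each level, the problem size is divided by 2, so it takes 3 divisions to reduce to a base case of size 1. The algorithm makes 8 recursive calls at each level.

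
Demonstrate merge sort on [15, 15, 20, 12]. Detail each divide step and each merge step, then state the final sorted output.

Merge sort trace:

Split: [15, 15, 20, 12] -> [15, 15] and [20, 12]
  Split: [15, 15] -> [15] and [15]
  Merge: [15] + [15] -> [15, 15]
  Split: [20, 12] -> [20] and [12]
  Merge: [20] + [12] -> [12, 20]
Merge: [15, 15] + [12, 20] -> [12, 15, 15, 20]

Final sorted array: [12, 15, 15, 20]

The merge sort proceeds by recursively splitting the array and merging sorted halves.
After all merges, the sorted array is [12, 15, 15, 20].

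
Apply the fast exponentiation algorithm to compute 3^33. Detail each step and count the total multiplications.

Computing 3^33 by squaring (build up from 3^1; each line after the first costs one multiplication):

3^1 = 3
3^2 = (3^1)^2 = 3^2 = 9
3^4 = (3^2)^2 = 9^2 = 81
3^8 = (3^4)^2 = 81^2 = 6561
3^16 = (3^8)^2 = 6561^2 = 43046721
3^32 = (3^16)^2 = 43046721^2 = 1853020188851841
3^33 = 3 * 3^32 = 3 * 1853020188851841 = 5559060566555523

Result: 5559060566555523
Multiplications needed: 6 (6 lines after 3^1)

3^33 = 5559060566555523. Using exponentiation by squaring, this requires 6 multiplications. The key idea: if the exponent is even, square the half-power; if odd, multiply by the base once.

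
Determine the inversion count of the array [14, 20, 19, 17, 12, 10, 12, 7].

Finding inversions in [14, 20, 19, 17, 12, 10, 12, 7]:

(0, 4): arr[0]=14 > arr[4]=12
(0, 5): arr[0]=14 > arr[5]=10
(0, 6): arr[0]=14 > arr[6]=12
(0, 7): arr[0]=14 > arr[7]=7
(1, 2): arr[1]=20 > arr[2]=19
(1, 3): arr[1]=20 > arr[3]=17
(1, 4): arr[1]=20 > arr[4]=12
(1, 5): arr[1]=20 > arr[5]=10
(1, 6): arr[1]=20 > arr[6]=12
(1, 7): arr[1]=20 > arr[7]=7
(2, 3): arr[2]=19 > arr[3]=17
(2, 4): arr[2]=19 > arr[4]=12
(2, 5): arr[2]=19 > arr[5]=10
(2, 6): arr[2]=19 > arr[6]=12
(2, 7): arr[2]=19 > arr[7]=7
(3, 4): arr[3]=17 > arr[4]=12
(3, 5): arr[3]=17 > arr[5]=10
(3, 6): arr[3]=17 > arr[6]=12
(3, 7): arr[3]=17 > arr[7]=7
(4, 5): arr[4]=12 > arr[5]=10
(4, 7): arr[4]=12 > arr[7]=7
(5, 7): arr[5]=10 > arr[7]=7
(6, 7): arr[6]=12 > arr[7]=7

Total inversions: 23

The array has 23 inversion(s): (0,4), (0,5), (0,6), (0,7), (1,2), (1,3), (1,4), (1,5), (1,6), (1,7), (2,3), (2,4), (2,5), (2,6), (2,7), (3,4), (3,5), (3,6), (3,7), (4,5), (4,7), (5,7), (6,7). Each pair (i,j) satisfies i < j and arr[i] > arr[j].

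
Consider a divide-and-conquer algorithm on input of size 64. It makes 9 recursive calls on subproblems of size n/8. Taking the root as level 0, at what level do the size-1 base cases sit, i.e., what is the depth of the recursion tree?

For divide and conquer with division factor 8:

Problem sizes at each level:
Level 0: 64
Level 1: 8
Level 2: 1

The root is level 0 and the size-1 base case is level 2 (the tree spans levels 0 through 2, i.e. 3 levels counting the root), so the depth is the number of divisions: log_8(64) = 2

The recursion tree depth is log_8(64) = 2. At each level, the problem size is divided by 8, so it takes 2 divisions to reduce to a base case of size 1. The algorithm makes 9 recursive calls at each level.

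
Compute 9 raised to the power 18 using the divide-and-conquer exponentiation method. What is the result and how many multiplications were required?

Computing 9^18 by squaring (build up from 9^1; each line after the first costs one multiplication):

9^1 = 9
9^2 = (9^1)^2 = 9^2 = 81
9^4 = (9^2)^2 = 81^2 = 6561
9^8 = (9^4)^2 = 6561^2 = 43046721
9^9 = 9 * 9^8 = 9 * 43046721 = 387420489
9^18 = (9^9)^2 = 387420489^2 = 150094635296999121

Result: 150094635296999121
Multiplications needed: 5 (5 lines after 9^1)

9^18 = 150094635296999121. Using exponentiation by squaring, this requires 5 multiplications. The key idea: if the exponent is even, square the half-power; if odd, multiply by the base once.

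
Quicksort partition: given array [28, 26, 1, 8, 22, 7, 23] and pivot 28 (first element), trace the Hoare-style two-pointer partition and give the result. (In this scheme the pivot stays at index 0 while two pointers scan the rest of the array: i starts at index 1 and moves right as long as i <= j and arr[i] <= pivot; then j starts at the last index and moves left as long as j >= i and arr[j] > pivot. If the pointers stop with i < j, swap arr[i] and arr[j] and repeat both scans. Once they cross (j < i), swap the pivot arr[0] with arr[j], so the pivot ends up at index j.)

Hoare-style two-pointer partition with pivot = 28:

Initial array: [28, 26, 1, 8, 22, 7, 23]

Pointers start at i = 1, j = 6.
i ends at 7, j ends at 6: the pointers have crossed (j < i), so scanning stops.

Swap pivot arr[0] with arr[6] to place pivot at position 6: [23, 26, 1, 8, 22, 7, 28]
Pivot position: 6

After partitioning with pivot 28, the array becomes [23, 26, 1, 8, 22, 7, 28]. The pivot is placed at index 6. All elements to the left of the pivot are <= 28, and all elements to the right are > 28.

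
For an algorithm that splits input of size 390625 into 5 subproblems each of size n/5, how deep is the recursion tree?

For divide and conquer with division factor 5:

Problem sizes at each level:
Level 0: 390625
Level 1: 78125
Level 2: 15625
Level 3: 3125
Level 4: 625
Level 5: 125
Level 6: 25
Level 7: 5
Level 8: 1

The root is level 0 and the size-1 base case is level 8 (the tree spans levels 0 through 8, i.e. 9 levels counting the root), so the depth is the number of divisions: log_5(390625) = 8

The recursion tree depth is log_5(390625) = 8. At each level, the problem size is divided by 5, so it takes 8 divisions to reduce to a base case of size 1. The algorithm makes 5 recursive calls at each level.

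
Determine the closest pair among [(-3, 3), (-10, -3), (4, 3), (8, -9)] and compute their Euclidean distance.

Computing all pairwise distances among 4 points:

d((-3, 3), (-10, -3)) = 9.2195
d((-3, 3), (4, 3)) = 7.0 <-- minimum
d((-3, 3), (8, -9)) = 16.2788
d((-10, -3), (4, 3)) = 15.2315
d((-10, -3), (8, -9)) = 18.9737
d((4, 3), (8, -9)) = 12.6491

Closest pair: (-3, 3) and (4, 3) with distance 7.0

The closest pair is (-3, 3) and (4, 3) with Euclidean distance 7.0. For 4 points, brute-force pairwise comparison is shown above. For large n, the divide-and-conquer algorithm (sort by x, recurse on halves, check the dividing strip) achieves O(n log n).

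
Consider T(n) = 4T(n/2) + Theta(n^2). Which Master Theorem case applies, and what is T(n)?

Master Theorem for T(n) = 4T(n/2) + O(n^2):

a = 4, b = 2, c = 2
log_b(a) = log_2(4) = 2.0000

Case 2: c = 2 = log_2(4) = 2.0000
T(n) = O(n^2 log n) = O(n^2 log n)

For T(n) = 4T(n/2) + O(n^2): log_2(4) = 2.0000. This is Case 2 of the Master Theorem (c = log_b(a), equal work at all levels), giving O(n^2 log n).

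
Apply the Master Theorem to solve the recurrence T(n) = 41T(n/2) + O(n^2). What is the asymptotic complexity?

Master Theorem for T(n) = 41T(n/2) + O(n^2):

a = 41, b = 2, c = 2
log_b(a) = log_2(41) = 5.3576

Case 1: c = 2 < log_2(41) = 5.3576
T(n) = O(n^(log_2 41))

For T(n) = 41T(n/2) + O(n^2): log_2(41) = 5.3576. This is Case 1 of the Master Theorem (c < log_b(a), work dominated by leaves), giving O(n^(log_2 41)).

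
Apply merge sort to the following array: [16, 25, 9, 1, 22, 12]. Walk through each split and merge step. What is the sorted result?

Merge sort trace:

Split: [16, 25, 9, 1, 22, 12] -> [16, 25, 9] and [1, 22, 12]
  Split: [16, 25, 9] -> [16] and [25, 9]
    Split: [25, 9] -> [25] and [9]
    Merge: [25] + [9] -> [9, 25]
  Merge: [16] + [9, 25] -> [9, 16, 25]
  Split: [1, 22, 12] -> [1] and [22, 12]
    Split: [22, 12] -> [22] and [12]
    Merge: [22] + [12] -> [12, 22]
  Merge: [1] + [12, 22] -> [1, 12, 22]
Merge: [9, 16, 25] + [1, 12, 22] -> [1, 9, 12, 16, 22, 25]

Final sorted array: [1, 9, 12, 16, 22, 25]

The merge sort proceeds by recursively splitting the array and merging sorted halves.
After all merges, the sorted array is [1, 9, 12, 16, 22, 25].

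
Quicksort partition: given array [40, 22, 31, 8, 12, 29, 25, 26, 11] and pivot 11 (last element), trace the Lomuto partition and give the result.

Lomuto partition with pivot = 11:

Initial array: [40, 22, 31, 8, 12, 29, 25, 26, 11]

arr[0]=40 > 11: no swap
arr[1]=22 > 11: no swap
arr[2]=31 > 11: no swap
arr[3]=8 <= 11: swap with position 0, array becomes [8, 22, 31, 40, 12, 29, 25, 26, 11]
arr[4]=12 > 11: no swap
arr[5]=29 > 11: no swap
arr[6]=25 > 11: no swap
arr[7]=26 > 11: no swap

Place pivot at position 1: [8, 11, 31, 40, 12, 29, 25, 26, 22]
Pivot position: 1

After partitioning with pivot 11, the array becomes [8, 11, 31, 40, 12, 29, 25, 26, 22]. The pivot is placed at index 1. All elements to the left of the pivot are <= 11, and all elements to the right are > 11.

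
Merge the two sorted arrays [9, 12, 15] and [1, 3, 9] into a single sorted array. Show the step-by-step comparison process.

Merging process:

Compare 9 vs 1: take 1 from right. Merged: [1]
Compare 9 vs 3: take 3 from right. Merged: [1, 3]
Compare 9 vs 9: take 9 from left. Merged: [1, 3, 9]
Compare 12 vs 9: take 9 from right. Merged: [1, 3, 9, 9]
Append remaining from left: [12, 15]. Merged: [1, 3, 9, 9, 12, 15]

Final merged array: [1, 3, 9, 9, 12, 15]
Total comparisons: 4

The merged array is [1, 3, 9, 9, 12, 15], requiring 4 comparisons. The merge step runs in O(n) time where n is the total number of elements.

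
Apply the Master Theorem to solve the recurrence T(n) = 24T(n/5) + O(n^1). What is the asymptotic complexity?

Master Theorem for T(n) = 24T(n/5) + O(n^1):

a = 24, b = 5, c = 1
log_b(a) = log_5(24) = 1.9746

Case 1: c = 1 < log_5(24) = 1.9746
T(n) = O(n^(log_5 24))

For T(n) = 24T(n/5) + O(n^1): log_5(24) = 1.9746. This is Case 1 of the Master Theorem (c < log_b(a), work dominated by leaves), giving O(n^(log_5 24)).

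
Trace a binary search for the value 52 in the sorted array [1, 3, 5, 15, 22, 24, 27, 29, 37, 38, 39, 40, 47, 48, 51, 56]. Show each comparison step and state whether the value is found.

Binary search for 52 in [1, 3, 5, 15, 22, 24, 27, 29, 37, 38, 39, 40, 47, 48, 51, 56]:

lo=0, hi=15, mid=7, arr[mid]=29 -> 29 < 52, search right half
lo=8, hi=15, mid=11, arr[mid]=40 -> 40 < 52, search right half
lo=12, hi=15, mid=13, arr[mid]=48 -> 48 < 52, search right half
lo=14, hi=15, mid=14, arr[mid]=51 -> 51 < 52, search right half
lo=15, hi=15, mid=15, arr[mid]=56 -> 56 > 52, search left half
lo=15 > hi=14, target 52 not found

Binary search determines that 52 is not in the array after 5 comparisons. The search space was exhausted without finding the target.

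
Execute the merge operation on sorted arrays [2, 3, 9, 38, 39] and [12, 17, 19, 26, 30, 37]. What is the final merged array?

Merging process:

Compare 2 vs 12: take 2 from left. Merged: [2]
Compare 3 vs 12: take 3 from left. Merged: [2, 3]
Compare 9 vs 12: take 9 from left. Merged: [2, 3, 9]
Compare 38 vs 12: take 12 from right. Merged: [2, 3, 9, 12]
Compare 38 vs 17: take 17 from right. Merged: [2, 3, 9, 12, 17]
Compare 38 vs 19: take 19 from right. Merged: [2, 3, 9, 12, 17, 19]
Compare 38 vs 26: take 26 from right. Merged: [2, 3, 9, 12, 17, 19, 26]
Compare 38 vs 30: take 30 from right. Merged: [2, 3, 9, 12, 17, 19, 26, 30]
Compare 38 vs 37: take 37 from right. Merged: [2, 3, 9, 12, 17, 19, 26, 30, 37]
Append remaining from left: [38, 39]. Merged: [2, 3, 9, 12, 17, 19, 26, 30, 37, 38, 39]

Final merged array: [2, 3, 9, 12, 17, 19, 26, 30, 37, 38, 39]
Total comparisons: 9

The merged array is [2, 3, 9, 12, 17, 19, 26, 30, 37, 38, 39], requiring 9 comparisons. The merge step runs in O(n) time where n is the total number of elements.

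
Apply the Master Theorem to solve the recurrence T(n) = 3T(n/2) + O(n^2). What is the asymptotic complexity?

Master Theorem for T(n) = 3T(n/2) + O(n^2):

a = 3, b = 2, c = 2
log_b(a) = log_2(3) = 1.5850

Case 3: c = 2 > log_2(3) = 1.5850
T(n) = O(n^2) = O(n^2)

For T(n) = 3T(n/2) + O(n^2): log_2(3) = 1.5850. This is Case 3 of the Master Theorem (c > log_b(a), work dominated by root), giving O(n^2).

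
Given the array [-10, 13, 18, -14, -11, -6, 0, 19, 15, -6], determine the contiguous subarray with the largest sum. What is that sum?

Using Kadane's algorithm on [-10, 13, 18, -14, -11, -6, 0, 19, 15, -6]:

Scanning through the array:
Position 1 (value 13): max_ending_here = 13, max_so_far = 13
Position 2 (value 18): max_ending_here = 31, max_so_far = 31
Position 3 (value -14): max_ending_here = 17, max_so_far = 31
Position 4 (value -11): max_ending_here = 6, max_so_far = 31
Position 5 (value -6): max_ending_here = 0, max_so_far = 31
Position 6 (value 0): max_ending_here = 0, max_so_far = 31
Position 7 (value 19): max_ending_here = 19, max_so_far = 31
Position 8 (value 15): max_ending_here = 34, max_so_far = 34
Position 9 (value -6): max_ending_here = 28, max_so_far = 34

Maximum subarray: [13, 18, -14, -11, -6, 0, 19, 15]
Maximum sum: 34

The maximum subarray is [13, 18, -14, -11, -6, 0, 19, 15] with sum 34. This subarray runs from index 1 to index 8.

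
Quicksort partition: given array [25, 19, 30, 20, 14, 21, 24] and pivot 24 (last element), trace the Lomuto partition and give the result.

Lomuto partition with pivot = 24:

Initial array: [25, 19, 30, 20, 14, 21, 24]

arr[0]=25 > 24: no swap
arr[1]=19 <= 24: swap with position 0, array becomes [19, 25, 30, 20, 14, 21, 24]
arr[2]=30 > 24: no swap
arr[3]=20 <= 24: swap with position 1, array becomes [19, 20, 30, 25, 14, 21, 24]
arr[4]=14 <= 24: swap with position 2, array becomes [19, 20, 14, 25, 30, 21, 24]
arr[5]=21 <= 24: swap with position 3, array becomes [19, 20, 14, 21, 30, 25, 24]

Place pivot at position 4: [19, 20, 14, 21, 24, 25, 30]
Pivot position: 4

After partitioning with pivot 24, the array becomes [19, 20, 14, 21, 24, 25, 30]. The pivot is placed at index 4. All elements to the left of the pivot are <= 24, and all elements to the right are > 24.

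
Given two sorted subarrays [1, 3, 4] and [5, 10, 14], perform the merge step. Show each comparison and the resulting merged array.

Merging process:

Compare 1 vs 5: take 1 from left. Merged: [1]
Compare 3 vs 5: take 3 from left. Merged: [1, 3]
Compare 4 vs 5: take 4 from left. Merged: [1, 3, 4]
Append remaining from right: [5, 10, 14]. Merged: [1, 3, 4, 5, 10, 14]

Final merged array: [1, 3, 4, 5, 10, 14]
Total comparisons: 3

The merged array is [1, 3, 4, 5, 10, 14], requiring 3 comparisons. The merge step runs in O(n) time where n is the total number of elements.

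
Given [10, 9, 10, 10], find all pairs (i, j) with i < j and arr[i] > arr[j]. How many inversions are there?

Finding inversions in [10, 9, 10, 10]:

(0, 1): arr[0]=10 > arr[1]=9

Total inversions: 1

The array has 1 inversion(s): (0,1). Each pair (i,j) satisfies i < j and arr[i] > arr[j].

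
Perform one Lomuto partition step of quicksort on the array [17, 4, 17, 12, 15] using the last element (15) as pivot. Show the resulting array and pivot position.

Lomuto partition with pivot = 15:

Initial array: [17, 4, 17, 12, 15]

arr[0]=17 > 15: no swap
arr[1]=4 <= 15: swap with position 0, array becomes [4, 17, 17, 12, 15]
arr[2]=17 > 15: no swap
arr[3]=12 <= 15: swap with position 1, array becomes [4, 12, 17, 17, 15]

Place pivot at position 2: [4, 12, 15, 17, 17]
Pivot position: 2

After partitioning with pivot 15, the array becomes [4, 12, 15, 17, 17]. The pivot is placed at index 2. All elements to the left of the pivot are <= 15, and all elements to the right are > 15.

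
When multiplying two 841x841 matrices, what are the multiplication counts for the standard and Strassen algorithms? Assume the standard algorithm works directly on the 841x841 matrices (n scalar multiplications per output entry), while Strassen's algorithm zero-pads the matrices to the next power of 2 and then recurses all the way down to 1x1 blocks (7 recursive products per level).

Matrix multiplication for 841x841 matrices:

Strassen's algorithm requires power-of-2 dimensions. Pad 841x841 to 1024x1024 (next power of 2).

Standard algorithm: 841^3 = 594823321 multiplications
Strassen's algorithm: 7^(log2(1024)) = 7^10 = 282475249 multiplications
Savings: 594823321 - 282475249 = 312348072 multiplications

Standard: 594823321 multiplications (841^3). Strassen: 282475249 multiplications (7^10, after padding to 1024x1024). Strassen reduces 8 recursive multiplications to 7 at each level.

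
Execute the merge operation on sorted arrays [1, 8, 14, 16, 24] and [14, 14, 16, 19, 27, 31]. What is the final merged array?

Merging process:

Compare 1 vs 14: take 1 from left. Merged: [1]
Compare 8 vs 14: take 8 from left. Merged: [1, 8]
Compare 14 vs 14: take 14 from left. Merged: [1, 8, 14]
Compare 16 vs 14: take 14 from right. Merged: [1, 8, 14, 14]
Compare 16 vs 14: take 14 from right. Merged: [1, 8, 14, 14, 14]
Compare 16 vs 16: take 16 from left. Merged: [1, 8, 14, 14, 14, 16]
Compare 24 vs 16: take 16 from right. Merged: [1, 8, 14, 14, 14, 16, 16]
Compare 24 vs 19: take 19 from right. Merged: [1, 8, 14, 14, 14, 16, 16, 19]
Compare 24 vs 27: take 24 from left. Merged: [1, 8, 14, 14, 14, 16, 16, 19, 24]
Append remaining from right: [27, 31]. Merged: [1, 8, 14, 14, 14, 16, 16, 19, 24, 27, 31]

Final merged array: [1, 8, 14, 14, 14, 16, 16, 19, 24, 27, 31]
Total comparisons: 9

The merged array is [1, 8, 14, 14, 14, 16, 16, 19, 24, 27, 31], requiring 9 comparisons. The merge step runs in O(n) time where n is the total number of elements.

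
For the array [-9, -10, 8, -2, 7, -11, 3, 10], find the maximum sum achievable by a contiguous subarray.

Using Kadane's algorithm on [-9, -10, 8, -2, 7, -11, 3, 10]:

Scanning through the array:
Position 1 (value -10): max_ending_here = -10, max_so_far = -9
Position 2 (value 8): max_ending_here = 8, max_so_far = 8
Position 3 (value -2): max_ending_here = 6, max_so_far = 8
Position 4 (value 7): max_ending_here = 13, max_so_far = 13
Position 5 (value -11): max_ending_here = 2, max_so_far = 13
Position 6 (value 3): max_ending_here = 5, max_so_far = 13
Position 7 (value 10): max_ending_here = 15, max_so_far = 15

Maximum subarray: [8, -2, 7, -11, 3, 10]
Maximum sum: 15

The maximum subarray is [8, -2, 7, -11, 3, 10] with sum 15. This subarray runs from index 2 to index 7.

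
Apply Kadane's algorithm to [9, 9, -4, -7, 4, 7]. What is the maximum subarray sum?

Using Kadane's algorithm on [9, 9, -4, -7, 4, 7]:

Scanning through the array:
Position 1 (value 9): max_ending_here = 18, max_so_far = 18
Position 2 (value -4): max_ending_here = 14, max_so_far = 18
Position 3 (value -7): max_ending_here = 7, max_so_far = 18
Position 4 (value 4): max_ending_here = 11, max_so_far = 18
Position 5 (value 7): max_ending_here = 18, max_so_far = 18

Maximum subarray: [9, 9]
Maximum sum: 18

The maximum subarray is [9, 9] with sum 18. This subarray runs from index 0 to index 1.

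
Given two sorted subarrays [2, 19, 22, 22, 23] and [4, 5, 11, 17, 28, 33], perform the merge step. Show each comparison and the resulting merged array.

Merging process:

Compare 2 vs 4: take 2 from left. Merged: [2]
Compare 19 vs 4: take 4 from right. Merged: [2, 4]
Compare 19 vs 5: take 5 from right. Merged: [2, 4, 5]
Compare 19 vs 11: take 11 from right. Merged: [2, 4, 5, 11]
Compare 19 vs 17: take 17 from right. Merged: [2, 4, 5, 11, 17]
Compare 19 vs 28: take 19 from left. Merged: [2, 4, 5, 11, 17, 19]
Compare 22 vs 28: take 22 from left. Merged: [2, 4, 5, 11, 17, 19, 22]
Compare 22 vs 28: take 22 from left. Merged: [2, 4, 5, 11, 17, 19, 22, 22]
Compare 23 vs 28: take 23 from left. Merged: [2, 4, 5, 11, 17, 19, 22, 22, 23]
Append remaining from right: [28, 33]. Merged: [2, 4, 5, 11, 17, 19, 22, 22, 23, 28, 33]

Final merged array: [2, 4, 5, 11, 17, 19, 22, 22, 23, 28, 33]
Total comparisons: 9

The merged array is [2, 4, 5, 11, 17, 19, 22, 22, 23, 28, 33], requiring 9 comparisons. The merge step runs in O(n) time where n is the total number of elements.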